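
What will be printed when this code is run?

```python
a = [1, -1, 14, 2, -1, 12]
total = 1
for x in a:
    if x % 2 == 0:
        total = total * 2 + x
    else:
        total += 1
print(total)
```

98

x=1: not even, total = 1+1 = 2
x=-1: not even, total = 2+1 = 3
x=14: even, total = 3*2+14 = 20
x=2: even, total = 20*2+2 = 42
x=-1: not even, total = 42+1 = 43
x=12: even, total = 43*2+12 = 98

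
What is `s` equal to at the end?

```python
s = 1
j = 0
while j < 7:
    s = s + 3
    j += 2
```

j=0: s = 1+3 = 4
j=2: s = 4+3 = 7
j=4: s = 7+3 = 10
j=6: s = 10+3 = 13

13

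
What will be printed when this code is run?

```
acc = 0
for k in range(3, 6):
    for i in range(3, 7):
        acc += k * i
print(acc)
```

216

k=3,i=3: acc = 0+9 = 9
k=3,i=4: acc = 9+12 = 21
k=3,i=5: acc = 21+15 = 36
k=3,i=6: acc = 36+18 = 54
k=4,i=3: acc = 54+12 = 66
k=4,i=4: acc = 66+16 = 82
k=4,i=5: acc = 82+20 = 102
k=4,i=6: acc = 102+24 = 126
k=5,i=3: acc = 126+15 = 141
k=5,i=4: acc = 141+20 = 161
k=5,i=5: acc = 161+25 = 186
k=5,i=6: acc = 186+30 = 216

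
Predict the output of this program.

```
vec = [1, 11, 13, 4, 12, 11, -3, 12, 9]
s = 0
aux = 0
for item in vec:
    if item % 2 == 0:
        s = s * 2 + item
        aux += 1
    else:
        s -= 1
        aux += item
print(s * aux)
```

item=1: not even, s = 0-1 = -1; aux=1
item=11: not even, s = (-1)-1 = -2; aux=12
item=13: not even, s = (-2)-1 = -3; aux=25
item=4: even, s = (-3)*2+4 = -2; aux=26
item=12: even, s = (-2)*2+12 = 8; aux=27
item=11: not even, s = 8-1 = 7; aux=38
item=-3: not even, s = 7-1 = 6; aux=35
item=12: even, s = 6*2+12 = 24; aux=36
item=9: not even, s = 24-1 = 23; aux=45
s*aux = 23*45 = 1035

1035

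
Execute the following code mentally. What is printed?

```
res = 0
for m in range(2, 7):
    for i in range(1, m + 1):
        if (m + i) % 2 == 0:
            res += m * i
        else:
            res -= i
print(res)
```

135

m=2,i=1: odd sum, res = 0-1 = -1
m=2,i=2: even sum, res = (-1)+4 = 3
m=3,i=1: even sum, res = 3+3 = 6
m=3,i=2: odd sum, res = 6-2 = 4
m=3,i=3: even sum, res = 4+9 = 13
m=4,i=1: odd sum, res = 13-1 = 12
m=4,i=2: even sum, res = 12+8 = 20
m=4,i=3: odd sum, res = 20-3 = 17
m=4,i=4: even sum, res = 17+16 = 33
m=5,i=1: even sum, res = 33+5 = 38
m=5,i=2: odd sum, res = 38-2 = 36
m=5,i=3: even sum, res = 36+15 = 51
m=5,i=4: odd sum, res = 51-4 = 47
m=5,i=5: even sum, res = 47+25 = 72
m=6,i=1: odd sum, res = 72-1 = 71
m=6,i=2: even sum, res = 71+12 = 83
m=6,i=3: odd sum, res = 83-3 = 80
m=6,i=4: even sum, res = 80+24 = 104
m=6,i=5: odd sum, res = 104-5 = 99
m=6,i=6: even sum, res = 99+36 = 135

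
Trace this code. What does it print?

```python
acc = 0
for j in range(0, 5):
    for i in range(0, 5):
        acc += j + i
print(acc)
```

j=0,i=0: acc = 0+0 = 0
j=0,i=1: acc = 0+1 = 1
j=0,i=2: acc = 1+2 = 3
j=0,i=3: acc = 3+3 = 6
j=0,i=4: acc = 6+4 = 10
j=1,i=0: acc = 10+1 = 11
j=1,i=1: acc = 11+2 = 13
j=1,i=2: acc = 13+3 = 16
j=1,i=3: acc = 16+4 = 20
j=1,i=4: acc = 20+5 = 25
j=2,i=0: acc = 25+2 = 27
j=2,i=1: acc = 27+3 = 30
j=2,i=2: acc = 30+4 = 34
j=2,i=3: acc = 34+5 = 39
j=2,i=4: acc = 39+6 = 45
j=3,i=0: acc = 45+3 = 48
j=3,i=1: acc = 48+4 = 52
j=3,i=2: acc = 52+5 = 57
j=3,i=3: acc = 57+6 = 63
j=3,i=4: acc = 63+7 = 70
j=4,i=0: acc = 70+4 = 74
j=4,i=1: acc = 74+5 = 79
j=4,i=2: acc = 79+6 = 85
j=4,i=3: acc = 85+7 = 92
j=4,i=4: acc = 92+8 = 100

100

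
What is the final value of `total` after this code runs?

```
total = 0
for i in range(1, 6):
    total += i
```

i=1: total = 0+1 = 1
i=2: total = 1+2 = 3
i=3: total = 3+3 = 6
i=4: total = 6+4 = 10
i=5: total = 10+5 = 15

15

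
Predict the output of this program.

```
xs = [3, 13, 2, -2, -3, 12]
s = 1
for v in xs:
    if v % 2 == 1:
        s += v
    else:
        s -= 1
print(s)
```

v=3: odd, s = 1+3 = 4
v=13: odd, s = 4+13 = 17
v=2: not odd, s = 17-1 = 16
v=-2: not odd, s = 16-1 = 15
v=-3: odd, s = 15+(-3) = 12
v=12: not odd, s = 12-1 = 11

11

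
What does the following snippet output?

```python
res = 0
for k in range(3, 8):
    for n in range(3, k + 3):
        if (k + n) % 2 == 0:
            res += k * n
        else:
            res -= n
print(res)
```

360

k=3,n=3: even sum, res = 0+9 = 9
k=3,n=4: odd sum, res = 9-4 = 5
k=3,n=5: even sum, res = 5+15 = 20
k=4,n=3: odd sum, res = 20-3 = 17
k=4,n=4: even sum, res = 17+16 = 33
k=4,n=5: odd sum, res = 33-5 = 28
k=4,n=6: even sum, res = 28+24 = 52
k=5,n=3: even sum, res = 52+15 = 67
k=5,n=4: odd sum, res = 67-4 = 63
k=5,n=5: even sum, res = 63+25 = 88
k=5,n=6: odd sum, res = 88-6 = 82
k=5,n=7: even sum, res = 82+35 = 117
k=6,n=3: odd sum, res = 117-3 = 114
k=6,n=4: even sum, res = 114+24 = 138
k=6,n=5: odd sum, res = 138-5 = 133
k=6,n=6: even sum, res = 133+36 = 169
k=6,n=7: odd sum, res = 169-7 = 162
k=6,n=8: even sum, res = 162+48 = 210
k=7,n=3: even sum, res = 210+21 = 231
k=7,n=4: odd sum, res = 231-4 = 227
k=7,n=5: even sum, res = 227+35 = 262
k=7,n=6: odd sum, res = 262-6 = 256
k=7,n=7: even sum, res = 256+49 = 305
k=7,n=8: odd sum, res = 305-8 = 297
k=7,n=9: even sum, res = 297+63 = 360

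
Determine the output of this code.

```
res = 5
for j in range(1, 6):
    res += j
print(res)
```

j=1: res = 5+1 = 6
j=2: res = 6+2 = 8
j=3: res = 8+3 = 11
j=4: res = 11+4 = 15
j=5: res = 15+5 = 20

20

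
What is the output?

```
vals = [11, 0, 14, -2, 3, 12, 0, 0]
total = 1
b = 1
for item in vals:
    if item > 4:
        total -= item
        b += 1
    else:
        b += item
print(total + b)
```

-31

item=11: >4, total = 1-11 = -10; b=2
item=0: not >4; b=2
item=14: >4, total = (-10)-14 = -24; b=3
item=-2: not >4; b=1
item=3: not >4; b=4
item=12: >4, total = (-24)-12 = -36; b=5
item=0: not >4; b=5
item=0: not >4; b=5
total+b = (-36)+5 = -31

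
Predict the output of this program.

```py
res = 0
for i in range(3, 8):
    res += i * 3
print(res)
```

75

i=3: res = 0+3*3 = 9
i=4: res = 9+4*3 = 21
i=5: res = 21+5*3 = 36
i=6: res = 36+6*3 = 54
i=7: res = 54+7*3 = 75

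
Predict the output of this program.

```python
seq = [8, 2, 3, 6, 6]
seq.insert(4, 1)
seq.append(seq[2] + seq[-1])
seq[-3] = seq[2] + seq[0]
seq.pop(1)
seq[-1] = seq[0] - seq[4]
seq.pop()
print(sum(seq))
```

34

insert 1 at 4 → [8, 2, 3, 6, 1, 6]
append seq[2]+seq[-1] = 3+6 = 9 → [8, 2, 3, 6, 1, 6, 9]
seq[-3] = seq[2]+seq[0] = 3+8 = 11 → [8, 2, 3, 6, 11, 6, 9]
pop(1) removes 2 → [8, 3, 6, 11, 6, 9]
seq[-1] = seq[0]-seq[4] = 8-6 = 2 → [8, 3, 6, 11, 6, 2]
pop() removes 2 → [8, 3, 6, 11, 6]
sum = 34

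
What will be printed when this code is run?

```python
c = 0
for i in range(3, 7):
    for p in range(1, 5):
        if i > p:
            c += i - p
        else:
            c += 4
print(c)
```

i=3,p=1: 3>1, c = 0+2 = 2
i=3,p=2: 3>2, c = 2+1 = 3
i=3,p=3: not 3>3, c = 3+4 = 7
i=3,p=4: not 3>4, c = 7+4 = 11
i=4,p=1: 4>1, c = 11+3 = 14
i=4,p=2: 4>2, c = 14+2 = 16
i=4,p=3: 4>3, c = 16+1 = 17
i=4,p=4: not 4>4, c = 17+4 = 21
i=5,p=1: 5>1, c = 21+4 = 25
i=5,p=2: 5>2, c = 25+3 = 28
i=5,p=3: 5>3, c = 28+2 = 30
i=5,p=4: 5>4, c = 30+1 = 31
i=6,p=1: 6>1, c = 31+5 = 36
i=6,p=2: 6>2, c = 36+4 = 40
i=6,p=3: 6>3, c = 40+3 = 43
i=6,p=4: 6>4, c = 43+2 = 45

45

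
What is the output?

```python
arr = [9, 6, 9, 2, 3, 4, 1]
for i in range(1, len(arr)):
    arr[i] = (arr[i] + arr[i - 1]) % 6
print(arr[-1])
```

4

i=1: arr[1] = (6+9)%6 = 3 → [9, 3, 9, 2, 3, 4, 1]
i=2: arr[2] = (9+3)%6 = 0 → [9, 3, 0, 2, 3, 4, 1]
i=3: arr[3] = (2+0)%6 = 2 → [9, 3, 0, 2, 3, 4, 1]
i=4: arr[4] = (3+2)%6 = 5 → [9, 3, 0, 2, 5, 4, 1]
i=5: arr[5] = (4+5)%6 = 3 → [9, 3, 0, 2, 5, 3, 1]
i=6: arr[6] = (1+3)%6 = 4 → [9, 3, 0, 2, 5, 3, 4]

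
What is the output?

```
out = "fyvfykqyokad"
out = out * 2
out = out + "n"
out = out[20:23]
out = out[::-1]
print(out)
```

ako

repeat ×2 → 'fyvfykqyokadfyvfykqyokad'
+ 'n' → 'fyvfykqyokadfyvfykqyokadn'
slice [20:23] → 'oka'
reverse → 'ako'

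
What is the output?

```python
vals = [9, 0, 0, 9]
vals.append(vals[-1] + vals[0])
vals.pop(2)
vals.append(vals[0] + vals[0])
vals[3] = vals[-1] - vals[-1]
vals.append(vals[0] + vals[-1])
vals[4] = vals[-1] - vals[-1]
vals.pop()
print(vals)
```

append vals[-1]+vals[0] = 9+9 = 18 → [9, 0, 0, 9, 18]
pop(2) removes 0 → [9, 0, 9, 18]
append vals[0]+vals[0] = 9+9 = 18 → [9, 0, 9, 18, 18]
vals[3] = vals[-1]-vals[-1] = 18-18 = 0 → [9, 0, 9, 0, 18]
append vals[0]+vals[-1] = 9+18 = 27 → [9, 0, 9, 0, 18, 27]
vals[4] = vals[-1]-vals[-1] = 27-27 = 0 → [9, 0, 9, 0, 0, 27]
pop() removes 27 → [9, 0, 9, 0, 0]

[9, 0, 9, 0, 0]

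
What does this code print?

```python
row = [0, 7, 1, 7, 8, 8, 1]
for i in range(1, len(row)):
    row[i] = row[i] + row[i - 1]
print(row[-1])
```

32

i=1: row[1] = 7+0 = 7 → [0, 7, 1, 7, 8, 8, 1]
i=2: row[2] = 1+7 = 8 → [0, 7, 8, 7, 8, 8, 1]
i=3: row[3] = 7+8 = 15 → [0, 7, 8, 15, 8, 8, 1]
i=4: row[4] = 8+15 = 23 → [0, 7, 8, 15, 23, 8, 1]
i=5: row[5] = 8+23 = 31 → [0, 7, 8, 15, 23, 31, 1]
i=6: row[6] = 1+31 = 32 → [0, 7, 8, 15, 23, 31, 32]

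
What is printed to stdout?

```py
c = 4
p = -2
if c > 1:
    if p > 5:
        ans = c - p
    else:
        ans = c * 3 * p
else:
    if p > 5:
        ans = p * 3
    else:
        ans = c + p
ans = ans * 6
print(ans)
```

c=4, p=-2
c > 1 is True; p > 5 is False
→ ans = c * 3 * p = -24
ans = (-24)*6 = -144

-144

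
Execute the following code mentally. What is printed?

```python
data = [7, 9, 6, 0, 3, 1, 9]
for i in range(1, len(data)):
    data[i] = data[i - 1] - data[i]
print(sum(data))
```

i=1: data[1] = 7-9 = -2 → [7, -2, 6, 0, 3, 1, 9]
i=2: data[2] = (-2)-6 = -8 → [7, -2, -8, 0, 3, 1, 9]
i=3: data[3] = (-8)-0 = -8 → [7, -2, -8, -8, 3, 1, 9]
i=4: data[4] = (-8)-3 = -11 → [7, -2, -8, -8, -11, 1, 9]
i=5: data[5] = (-11)-1 = -12 → [7, -2, -8, -8, -11, -12, 9]
i=6: data[6] = (-12)-9 = -21 → [7, -2, -8, -8, -11, -12, -21]
sum = -55

-55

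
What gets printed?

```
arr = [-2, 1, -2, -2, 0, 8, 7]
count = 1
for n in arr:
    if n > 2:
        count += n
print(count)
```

n=-2: not >2
n=1: not >2
n=-2: not >2
n=-2: not >2
n=0: not >2
n=8: >2, count = 1+8 = 9
n=7: >2, count = 9+7 = 16

16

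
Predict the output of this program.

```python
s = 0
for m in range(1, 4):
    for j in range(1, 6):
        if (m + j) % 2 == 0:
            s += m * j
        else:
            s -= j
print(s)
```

27

m=1,j=1: even sum, s = 0+1 = 1
m=1,j=2: odd sum, s = 1-2 = -1
m=1,j=3: even sum, s = (-1)+3 = 2
m=1,j=4: odd sum, s = 2-4 = -2
m=1,j=5: even sum, s = (-2)+5 = 3
m=2,j=1: odd sum, s = 3-1 = 2
m=2,j=2: even sum, s = 2+4 = 6
m=2,j=3: odd sum, s = 6-3 = 3
m=2,j=4: even sum, s = 3+8 = 11
m=2,j=5: odd sum, s = 11-5 = 6
m=3,j=1: even sum, s = 6+3 = 9
m=3,j=2: odd sum, s = 9-2 = 7
m=3,j=3: even sum, s = 7+9 = 16
m=3,j=4: odd sum, s = 16-4 = 12
m=3,j=5: even sum, s = 12+15 = 27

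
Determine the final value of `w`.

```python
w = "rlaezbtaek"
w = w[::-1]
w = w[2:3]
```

reverse → 'keatbzealr'
slice [2:3] → 'a'

'a'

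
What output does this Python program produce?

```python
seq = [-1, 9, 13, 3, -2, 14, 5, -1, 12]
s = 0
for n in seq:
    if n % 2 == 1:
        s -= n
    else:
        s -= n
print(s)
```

-52

n=-1: odd, s = 0-(-1) = 1
n=9: odd, s = 1-9 = -8
n=13: odd, s = (-8)-13 = -21
n=3: odd, s = (-21)-3 = -24
n=-2: not odd, s = (-24)-(-2) = -22
n=14: not odd, s = (-22)-14 = -36
n=5: odd, s = (-36)-5 = -41
n=-1: odd, s = (-41)-(-1) = -40
n=12: not odd, s = (-40)-12 = -52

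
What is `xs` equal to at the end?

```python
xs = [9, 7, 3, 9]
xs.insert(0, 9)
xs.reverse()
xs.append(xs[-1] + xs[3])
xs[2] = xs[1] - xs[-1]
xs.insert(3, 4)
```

insert 9 at 0 → [9, 9, 7, 3, 9]
reverse → [9, 3, 7, 9, 9]
append xs[-1]+xs[3] = 9+9 = 18 → [9, 3, 7, 9, 9, 18]
xs[2] = xs[1]-xs[-1] = 3-18 = -15 → [9, 3, -15, 9, 9, 18]
insert 4 at 3 → [9, 3, -15, 4, 9, 9, 18]

[9, 3, -15, 4, 9, 9, 18]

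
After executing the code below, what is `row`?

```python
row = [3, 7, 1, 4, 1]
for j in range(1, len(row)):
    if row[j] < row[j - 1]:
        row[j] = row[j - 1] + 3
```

[3, 7, 10, 13, 16]

j=1: 7>=3, unchanged → [3, 7, 1, 4, 1]
j=2: 1<7, row[2] = 7+3 = 10 → [3, 7, 10, 4, 1]
j=3: 4<10, row[3] = 10+3 = 13 → [3, 7, 10, 13, 1]
j=4: 1<13, row[4] = 13+3 = 16 → [3, 7, 10, 13, 16]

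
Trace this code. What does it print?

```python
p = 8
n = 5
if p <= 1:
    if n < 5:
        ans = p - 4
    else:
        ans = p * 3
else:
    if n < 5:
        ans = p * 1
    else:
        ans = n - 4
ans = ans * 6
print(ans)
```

6

p=8, n=5
p <= 1 is False; n < 5 is False
→ ans = n - 4 = 1
ans = 1*6 = 6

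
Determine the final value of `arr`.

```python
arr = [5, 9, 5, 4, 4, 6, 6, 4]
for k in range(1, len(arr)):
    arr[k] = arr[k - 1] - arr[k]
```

k=1: arr[1] = 5-9 = -4 → [5, -4, 5, 4, 4, 6, 6, 4]
k=2: arr[2] = (-4)-5 = -9 → [5, -4, -9, 4, 4, 6, 6, 4]
k=3: arr[3] = (-9)-4 = -13 → [5, -4, -9, -13, 4, 6, 6, 4]
k=4: arr[4] = (-13)-4 = -17 → [5, -4, -9, -13, -17, 6, 6, 4]
k=5: arr[5] = (-17)-6 = -23 → [5, -4, -9, -13, -17, -23, 6, 4]
k=6: arr[6] = (-23)-6 = -29 → [5, -4, -9, -13, -17, -23, -29, 4]
k=7: arr[7] = (-29)-4 = -33 → [5, -4, -9, -13, -17, -23, -29, -33]

[5, -4, -9, -13, -17, -23, -29, -33]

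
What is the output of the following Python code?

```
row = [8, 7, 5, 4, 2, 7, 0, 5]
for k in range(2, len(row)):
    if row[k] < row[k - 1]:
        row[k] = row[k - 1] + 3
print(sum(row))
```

120

k=2: 5<7, row[2] = 7+3 = 10 → [8, 7, 10, 4, 2, 7, 0, 5]
k=3: 4<10, row[3] = 10+3 = 13 → [8, 7, 10, 13, 2, 7, 0, 5]
k=4: 2<13, row[4] = 13+3 = 16 → [8, 7, 10, 13, 16, 7, 0, 5]
k=5: 7<16, row[5] = 16+3 = 19 → [8, 7, 10, 13, 16, 19, 0, 5]
k=6: 0<19, row[6] = 19+3 = 22 → [8, 7, 10, 13, 16, 19, 22, 5]
k=7: 5<22, row[7] = 22+3 = 25 → [8, 7, 10, 13, 16, 19, 22, 25]
sum = 120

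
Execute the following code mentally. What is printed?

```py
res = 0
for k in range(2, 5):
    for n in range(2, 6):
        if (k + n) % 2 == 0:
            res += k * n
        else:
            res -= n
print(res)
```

k=2,n=2: even sum, res = 0+4 = 4
k=2,n=3: odd sum, res = 4-3 = 1
k=2,n=4: even sum, res = 1+8 = 9
k=2,n=5: odd sum, res = 9-5 = 4
k=3,n=2: odd sum, res = 4-2 = 2
k=3,n=3: even sum, res = 2+9 = 11
k=3,n=4: odd sum, res = 11-4 = 7
k=3,n=5: even sum, res = 7+15 = 22
k=4,n=2: even sum, res = 22+8 = 30
k=4,n=3: odd sum, res = 30-3 = 27
k=4,n=4: even sum, res = 27+16 = 43
k=4,n=5: odd sum, res = 43-5 = 38

38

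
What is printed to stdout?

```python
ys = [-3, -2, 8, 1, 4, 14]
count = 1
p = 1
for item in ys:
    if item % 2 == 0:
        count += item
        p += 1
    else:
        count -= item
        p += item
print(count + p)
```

30

item=-3: not even, count = 1-(-3) = 4; p=-2
item=-2: even, count = 4+(-2) = 2; p=-1
item=8: even, count = 2+8 = 10; p=0
item=1: not even, count = 10-1 = 9; p=1
item=4: even, count = 9+4 = 13; p=2
item=14: even, count = 13+14 = 27; p=3
count+p = 27+3 = 30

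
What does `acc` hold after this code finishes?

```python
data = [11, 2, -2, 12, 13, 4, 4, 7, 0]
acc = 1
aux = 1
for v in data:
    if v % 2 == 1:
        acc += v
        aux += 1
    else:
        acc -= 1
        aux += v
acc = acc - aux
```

v=11: odd, acc = 1+11 = 12; aux=2
v=2: not odd, acc = 12-1 = 11; aux=4
v=-2: not odd, acc = 11-1 = 10; aux=2
v=12: not odd, acc = 10-1 = 9; aux=14
v=13: odd, acc = 9+13 = 22; aux=15
v=4: not odd, acc = 22-1 = 21; aux=19
v=4: not odd, acc = 21-1 = 20; aux=23
v=7: odd, acc = 20+7 = 27; aux=24
v=0: not odd, acc = 27-1 = 26; aux=24
acc-aux = 26-24 = 2

2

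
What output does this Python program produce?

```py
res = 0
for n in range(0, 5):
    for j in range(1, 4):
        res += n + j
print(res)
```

n=0,j=1: res = 0+1 = 1
n=0,j=2: res = 1+2 = 3
n=0,j=3: res = 3+3 = 6
n=1,j=1: res = 6+2 = 8
n=1,j=2: res = 8+3 = 11
n=1,j=3: res = 11+4 = 15
n=2,j=1: res = 15+3 = 18
n=2,j=2: res = 18+4 = 22
n=2,j=3: res = 22+5 = 27
n=3,j=1: res = 27+4 = 31
n=3,j=2: res = 31+5 = 36
n=3,j=3: res = 36+6 = 42
n=4,j=1: res = 42+5 = 47
n=4,j=2: res = 47+6 = 53
n=4,j=3: res = 53+7 = 60

60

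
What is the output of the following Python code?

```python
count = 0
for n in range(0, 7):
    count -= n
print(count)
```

n=0: count = 0-0 = 0
n=1: count = 0-1 = -1
n=2: count = (-1)-2 = -3
n=3: count = (-3)-3 = -6
n=4: count = (-6)-4 = -10
n=5: count = (-10)-5 = -15
n=6: count = (-15)-6 = -21

-21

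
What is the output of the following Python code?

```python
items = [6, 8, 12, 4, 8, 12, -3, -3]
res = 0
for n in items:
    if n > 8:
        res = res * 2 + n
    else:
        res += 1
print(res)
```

n=6: not >8, res = 0+1 = 1
n=8: not >8, res = 1+1 = 2
n=12: >8, res = 2*2+12 = 16
n=4: not >8, res = 16+1 = 17
n=8: not >8, res = 17+1 = 18
n=12: >8, res = 18*2+12 = 48
n=-3: not >8, res = 48+1 = 49
n=-3: not >8, res = 49+1 = 50

50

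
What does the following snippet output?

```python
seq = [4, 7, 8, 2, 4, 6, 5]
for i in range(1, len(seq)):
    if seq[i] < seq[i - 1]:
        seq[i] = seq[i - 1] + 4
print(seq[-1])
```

i=1: 7>=4, unchanged → [4, 7, 8, 2, 4, 6, 5]
i=2: 8>=7, unchanged → [4, 7, 8, 2, 4, 6, 5]
i=3: 2<8, seq[3] = 8+4 = 12 → [4, 7, 8, 12, 4, 6, 5]
i=4: 4<12, seq[4] = 12+4 = 16 → [4, 7, 8, 12, 16, 6, 5]
i=5: 6<16, seq[5] = 16+4 = 20 → [4, 7, 8, 12, 16, 20, 5]
i=6: 5<20, seq[6] = 20+4 = 24 → [4, 7, 8, 12, 16, 20, 24]

24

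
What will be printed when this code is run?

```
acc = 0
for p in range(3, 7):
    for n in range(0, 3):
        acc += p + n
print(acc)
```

p=3,n=0: acc = 0+3 = 3
p=3,n=1: acc = 3+4 = 7
p=3,n=2: acc = 7+5 = 12
p=4,n=0: acc = 12+4 = 16
p=4,n=1: acc = 16+5 = 21
p=4,n=2: acc = 21+6 = 27
p=5,n=0: acc = 27+5 = 32
p=5,n=1: acc = 32+6 = 38
p=5,n=2: acc = 38+7 = 45
p=6,n=0: acc = 45+6 = 51
p=6,n=1: acc = 51+7 = 58
p=6,n=2: acc = 58+8 = 66

66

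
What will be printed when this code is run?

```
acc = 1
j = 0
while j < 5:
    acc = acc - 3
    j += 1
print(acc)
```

j=0: acc = 1-3 = -2
j=1: acc = (-2)-3 = -5
j=2: acc = (-5)-3 = -8
j=3: acc = (-8)-3 = -11
j=4: acc = (-11)-3 = -14

-14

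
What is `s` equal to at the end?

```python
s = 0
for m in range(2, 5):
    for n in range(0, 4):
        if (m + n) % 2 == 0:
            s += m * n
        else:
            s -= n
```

14

m=2,n=0: even sum, s = 0+0 = 0
m=2,n=1: odd sum, s = 0-1 = -1
m=2,n=2: even sum, s = (-1)+4 = 3
m=2,n=3: odd sum, s = 3-3 = 0
m=3,n=0: odd sum, s = 0-0 = 0
m=3,n=1: even sum, s = 0+3 = 3
m=3,n=2: odd sum, s = 3-2 = 1
m=3,n=3: even sum, s = 1+9 = 10
m=4,n=0: even sum, s = 10+0 = 10
m=4,n=1: odd sum, s = 10-1 = 9
m=4,n=2: even sum, s = 9+8 = 17
m=4,n=3: odd sum, s = 17-3 = 14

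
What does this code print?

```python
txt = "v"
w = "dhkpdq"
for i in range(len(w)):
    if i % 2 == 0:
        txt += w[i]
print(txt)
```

vdkd

i=0: add 'd' → 'vd'
i=1: skip
i=2: add 'k' → 'vdk'
i=3: skip
i=4: add 'd' → 'vdkd'
i=5: skip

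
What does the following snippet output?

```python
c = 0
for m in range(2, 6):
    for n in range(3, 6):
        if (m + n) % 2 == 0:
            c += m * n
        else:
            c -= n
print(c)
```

m=2,n=3: odd sum, c = 0-3 = -3
m=2,n=4: even sum, c = (-3)+8 = 5
m=2,n=5: odd sum, c = 5-5 = 0
m=3,n=3: even sum, c = 0+9 = 9
m=3,n=4: odd sum, c = 9-4 = 5
m=3,n=5: even sum, c = 5+15 = 20
m=4,n=3: odd sum, c = 20-3 = 17
m=4,n=4: even sum, c = 17+16 = 33
m=4,n=5: odd sum, c = 33-5 = 28
m=5,n=3: even sum, c = 28+15 = 43
m=5,n=4: odd sum, c = 43-4 = 39
m=5,n=5: even sum, c = 39+25 = 64

64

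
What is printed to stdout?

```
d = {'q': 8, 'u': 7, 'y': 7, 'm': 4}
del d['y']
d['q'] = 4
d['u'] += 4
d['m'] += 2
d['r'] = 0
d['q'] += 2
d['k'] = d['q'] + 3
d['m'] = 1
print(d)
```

del 'y' → {'q': 8, 'u': 7, 'm': 4}
d['q'] = 4 → {'q': 4, 'u': 7, 'm': 4}
d['u'] = 7+4 = 11 → {'q': 4, 'u': 11, 'm': 4}
d['m'] = 4+2 = 6 → {'q': 4, 'u': 11, 'm': 6}
d['r'] = 0 → {'q': 4, 'u': 11, 'm': 6, 'r': 0}
d['q'] = 4+2 = 6 → {'q': 6, 'u': 11, 'm': 6, 'r': 0}
d['k'] = d['q']+3 = 9 → {'q': 6, 'u': 11, 'm': 6, 'r': 0, 'k': 9}
d['m'] = 1 → {'q': 6, 'u': 11, 'm': 1, 'r': 0, 'k': 9}

{'q': 6, 'u': 11, 'm': 1, 'r': 0, 'k': 9}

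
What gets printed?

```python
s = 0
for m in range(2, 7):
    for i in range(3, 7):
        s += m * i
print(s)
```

360

m=2,i=3: s = 0+6 = 6
m=2,i=4: s = 6+8 = 14
m=2,i=5: s = 14+10 = 24
m=2,i=6: s = 24+12 = 36
m=3,i=3: s = 36+9 = 45
m=3,i=4: s = 45+12 = 57
m=3,i=5: s = 57+15 = 72
m=3,i=6: s = 72+18 = 90
m=4,i=3: s = 90+12 = 102
m=4,i=4: s = 102+16 = 118
m=4,i=5: s = 118+20 = 138
m=4,i=6: s = 138+24 = 162
m=5,i=3: s = 162+15 = 177
m=5,i=4: s = 177+20 = 197
m=5,i=5: s = 197+25 = 222
m=5,i=6: s = 222+30 = 252
m=6,i=3: s = 252+18 = 270
m=6,i=4: s = 270+24 = 294
m=6,i=5: s = 294+30 = 324
m=6,i=6: s = 324+36 = 360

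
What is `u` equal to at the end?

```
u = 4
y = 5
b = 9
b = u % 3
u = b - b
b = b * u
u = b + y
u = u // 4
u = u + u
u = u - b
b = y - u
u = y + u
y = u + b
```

b = 4%3 = 1
u = 1-1 = 0
b = 1*0 = 0
u = 0+5 = 5
u = 5//4 = 1
u = 1+1 = 2
u = 2-0 = 2
b = 5-2 = 3
u = 5+2 = 7
y = 7+3 = 10

7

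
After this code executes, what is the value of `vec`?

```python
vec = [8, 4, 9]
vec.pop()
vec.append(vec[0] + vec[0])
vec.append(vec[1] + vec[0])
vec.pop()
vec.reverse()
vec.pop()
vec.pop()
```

pop() removes 9 → [8, 4]
append vec[0]+vec[0] = 8+8 = 16 → [8, 4, 16]
append vec[1]+vec[0] = 4+8 = 12 → [8, 4, 16, 12]
pop() removes 12 → [8, 4, 16]
reverse → [16, 4, 8]
pop() removes 8 → [16, 4]
pop() removes 4 → [16]

[16]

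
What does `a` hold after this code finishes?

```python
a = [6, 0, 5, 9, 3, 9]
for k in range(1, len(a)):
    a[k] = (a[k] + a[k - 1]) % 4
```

k=1: a[1] = (0+6)%4 = 2 → [6, 2, 5, 9, 3, 9]
k=2: a[2] = (5+2)%4 = 3 → [6, 2, 3, 9, 3, 9]
k=3: a[3] = (9+3)%4 = 0 → [6, 2, 3, 0, 3, 9]
k=4: a[4] = (3+0)%4 = 3 → [6, 2, 3, 0, 3, 9]
k=5: a[5] = (9+3)%4 = 0 → [6, 2, 3, 0, 3, 0]

[6, 2, 3, 0, 3, 0]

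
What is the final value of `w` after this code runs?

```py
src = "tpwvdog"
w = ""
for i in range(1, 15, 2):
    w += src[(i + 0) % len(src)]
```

i=1: add src[1]='p' → 'p'
i=3: add src[3]='v' → 'pv'
i=5: add src[5]='o' → 'pvo'
i=7: add src[0]='t' → 'pvot'
i=9: add src[2]='w' → 'pvotw'
i=11: add src[4]='d' → 'pvotwd'
i=13: add src[6]='g' → 'pvotwdg'

'pvotwdg'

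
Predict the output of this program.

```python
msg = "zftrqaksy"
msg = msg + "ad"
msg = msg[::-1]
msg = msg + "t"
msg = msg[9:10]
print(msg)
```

f

+ 'ad' → 'zftrqaksyad'
reverse → 'dayskaqrtfz'
+ 't' → 'dayskaqrtfzt'
slice [9:10] → 'f'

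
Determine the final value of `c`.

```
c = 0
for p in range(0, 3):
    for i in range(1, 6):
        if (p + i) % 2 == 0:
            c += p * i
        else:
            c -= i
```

p=0,i=1: odd sum, c = 0-1 = -1
p=0,i=2: even sum, c = (-1)+0 = -1
p=0,i=3: odd sum, c = (-1)-3 = -4
p=0,i=4: even sum, c = (-4)+0 = -4
p=0,i=5: odd sum, c = (-4)-5 = -9
p=1,i=1: even sum, c = (-9)+1 = -8
p=1,i=2: odd sum, c = (-8)-2 = -10
p=1,i=3: even sum, c = (-10)+3 = -7
p=1,i=4: odd sum, c = (-7)-4 = -11
p=1,i=5: even sum, c = (-11)+5 = -6
p=2,i=1: odd sum, c = (-6)-1 = -7
p=2,i=2: even sum, c = (-7)+4 = -3
p=2,i=3: odd sum, c = (-3)-3 = -6
p=2,i=4: even sum, c = (-6)+8 = 2
p=2,i=5: odd sum, c = 2-5 = -3

-3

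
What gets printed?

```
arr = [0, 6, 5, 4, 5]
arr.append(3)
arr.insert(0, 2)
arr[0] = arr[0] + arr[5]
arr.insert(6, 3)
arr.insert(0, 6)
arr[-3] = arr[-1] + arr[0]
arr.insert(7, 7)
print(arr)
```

append 3 → [0, 6, 5, 4, 5, 3]
insert 2 at 0 → [2, 0, 6, 5, 4, 5, 3]
arr[0] = arr[0]+arr[5] = 2+5 = 7 → [7, 0, 6, 5, 4, 5, 3]
insert 3 at 6 → [7, 0, 6, 5, 4, 5, 3, 3]
insert 6 at 0 → [6, 7, 0, 6, 5, 4, 5, 3, 3]
arr[-3] = arr[-1]+arr[0] = 3+6 = 9 → [6, 7, 0, 6, 5, 4, 9, 3, 3]
insert 7 at 7 → [6, 7, 0, 6, 5, 4, 9, 7, 3, 3]

[6, 7, 0, 6, 5, 4, 9, 7, 3, 3]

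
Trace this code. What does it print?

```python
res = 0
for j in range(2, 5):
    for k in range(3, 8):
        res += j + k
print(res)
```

j=2,k=3: res = 0+5 = 5
j=2,k=4: res = 5+6 = 11
j=2,k=5: res = 11+7 = 18
j=2,k=6: res = 18+8 = 26
j=2,k=7: res = 26+9 = 35
j=3,k=3: res = 35+6 = 41
j=3,k=4: res = 41+7 = 48
j=3,k=5: res = 48+8 = 56
j=3,k=6: res = 56+9 = 65
j=3,k=7: res = 65+10 = 75
j=4,k=3: res = 75+7 = 82
j=4,k=4: res = 82+8 = 90
j=4,k=5: res = 90+9 = 99
j=4,k=6: res = 99+10 = 109
j=4,k=7: res = 109+11 = 120

120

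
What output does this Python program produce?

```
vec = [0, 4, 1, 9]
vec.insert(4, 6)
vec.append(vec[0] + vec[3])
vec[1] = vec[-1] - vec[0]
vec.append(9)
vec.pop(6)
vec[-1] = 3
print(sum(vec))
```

28

insert 6 at 4 → [0, 4, 1, 9, 6]
append vec[0]+vec[3] = 0+9 = 9 → [0, 4, 1, 9, 6, 9]
vec[1] = vec[-1]-vec[0] = 9-0 = 9 → [0, 9, 1, 9, 6, 9]
append 9 → [0, 9, 1, 9, 6, 9, 9]
pop(6) removes 9 → [0, 9, 1, 9, 6, 9]
vec[-1] = 3 → [0, 9, 1, 9, 6, 3]
sum = 28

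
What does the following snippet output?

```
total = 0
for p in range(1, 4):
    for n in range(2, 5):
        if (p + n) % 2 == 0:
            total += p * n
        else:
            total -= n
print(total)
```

9

p=1,n=2: odd sum, total = 0-2 = -2
p=1,n=3: even sum, total = (-2)+3 = 1
p=1,n=4: odd sum, total = 1-4 = -3
p=2,n=2: even sum, total = (-3)+4 = 1
p=2,n=3: odd sum, total = 1-3 = -2
p=2,n=4: even sum, total = (-2)+8 = 6
p=3,n=2: odd sum, total = 6-2 = 4
p=3,n=3: even sum, total = 4+9 = 13
p=3,n=4: odd sum, total = 13-4 = 9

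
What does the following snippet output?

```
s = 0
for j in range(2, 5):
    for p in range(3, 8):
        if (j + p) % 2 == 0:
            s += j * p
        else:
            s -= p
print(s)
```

65

j=2,p=3: odd sum, s = 0-3 = -3
j=2,p=4: even sum, s = (-3)+8 = 5
j=2,p=5: odd sum, s = 5-5 = 0
j=2,p=6: even sum, s = 0+12 = 12
j=2,p=7: odd sum, s = 12-7 = 5
j=3,p=3: even sum, s = 5+9 = 14
j=3,p=4: odd sum, s = 14-4 = 10
j=3,p=5: even sum, s = 10+15 = 25
j=3,p=6: odd sum, s = 25-6 = 19
j=3,p=7: even sum, s = 19+21 = 40
j=4,p=3: odd sum, s = 40-3 = 37
j=4,p=4: even sum, s = 37+16 = 53
j=4,p=5: odd sum, s = 53-5 = 48
j=4,p=6: even sum, s = 48+24 = 72
j=4,p=7: odd sum, s = 72-7 = 65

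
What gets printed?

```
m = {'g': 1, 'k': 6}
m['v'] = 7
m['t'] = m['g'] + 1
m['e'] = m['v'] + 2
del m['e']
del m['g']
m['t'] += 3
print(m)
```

m['v'] = 7 → {'g': 1, 'k': 6, 'v': 7}
m['t'] = m['g']+1 = 2 → {'g': 1, 'k': 6, 'v': 7, 't': 2}
m['e'] = m['v']+2 = 9 → {'g': 1, 'k': 6, 'v': 7, 't': 2, 'e': 9}
del 'e' → {'g': 1, 'k': 6, 'v': 7, 't': 2}
del 'g' → {'k': 6, 'v': 7, 't': 2}
m['t'] = 2+3 = 5 → {'k': 6, 'v': 7, 't': 5}

{'k': 6, 'v': 7, 't': 5}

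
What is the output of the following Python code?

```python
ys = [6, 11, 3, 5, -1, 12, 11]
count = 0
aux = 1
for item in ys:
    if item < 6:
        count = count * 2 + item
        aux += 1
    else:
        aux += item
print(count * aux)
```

item=6: not <6; aux=7
item=11: not <6; aux=18
item=3: <6, count = 0*2+3 = 3; aux=19
item=5: <6, count = 3*2+5 = 11; aux=20
item=-1: <6, count = 11*2+(-1) = 21; aux=21
item=12: not <6; aux=33
item=11: not <6; aux=44
count*aux = 21*44 = 924

924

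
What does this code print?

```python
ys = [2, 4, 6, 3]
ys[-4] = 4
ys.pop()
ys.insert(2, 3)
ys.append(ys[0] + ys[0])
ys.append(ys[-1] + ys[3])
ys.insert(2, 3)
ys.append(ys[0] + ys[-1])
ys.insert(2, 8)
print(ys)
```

[4, 4, 8, 3, 3, 6, 8, 14, 18]

ys[-4] = 4 → [4, 4, 6, 3]
pop() removes 3 → [4, 4, 6]
insert 3 at 2 → [4, 4, 3, 6]
append ys[0]+ys[0] = 4+4 = 8 → [4, 4, 3, 6, 8]
append ys[-1]+ys[3] = 8+6 = 14 → [4, 4, 3, 6, 8, 14]
insert 3 at 2 → [4, 4, 3, 3, 6, 8, 14]
append ys[0]+ys[-1] = 4+14 = 18 → [4, 4, 3, 3, 6, 8, 14, 18]
insert 8 at 2 → [4, 4, 8, 3, 3, 6, 8, 14, 18]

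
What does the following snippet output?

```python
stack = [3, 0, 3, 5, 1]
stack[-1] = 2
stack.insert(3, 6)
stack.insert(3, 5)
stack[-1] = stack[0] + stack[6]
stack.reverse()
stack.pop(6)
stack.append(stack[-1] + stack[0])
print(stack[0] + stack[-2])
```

5

stack[-1] = 2 → [3, 0, 3, 5, 2]
insert 6 at 3 → [3, 0, 3, 6, 5, 2]
insert 5 at 3 → [3, 0, 3, 5, 6, 5, 2]
stack[-1] = stack[0]+stack[6] = 3+2 = 5 → [3, 0, 3, 5, 6, 5, 5]
reverse → [5, 5, 6, 5, 3, 0, 3]
pop(6) removes 3 → [5, 5, 6, 5, 3, 0]
append stack[-1]+stack[0] = 0+5 = 5 → [5, 5, 6, 5, 3, 0, 5]
stack[0]+stack[-2] = 5+0 = 5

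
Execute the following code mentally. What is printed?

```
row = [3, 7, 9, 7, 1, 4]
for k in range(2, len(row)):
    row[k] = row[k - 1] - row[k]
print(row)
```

[3, 7, -2, -9, -10, -14]

k=2: row[2] = 7-9 = -2 → [3, 7, -2, 7, 1, 4]
k=3: row[3] = (-2)-7 = -9 → [3, 7, -2, -9, 1, 4]
k=4: row[4] = (-9)-1 = -10 → [3, 7, -2, -9, -10, 4]
k=5: row[5] = (-10)-4 = -14 → [3, 7, -2, -9, -10, -14]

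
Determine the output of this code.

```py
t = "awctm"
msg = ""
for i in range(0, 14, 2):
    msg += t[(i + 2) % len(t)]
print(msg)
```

cmwtacm

i=0: add t[2]='c' → 'c'
i=2: add t[4]='m' → 'cm'
i=4: add t[1]='w' → 'cmw'
i=6: add t[3]='t' → 'cmwt'
i=8: add t[0]='a' → 'cmwta'
i=10: add t[2]='c' → 'cmwtac'
i=12: add t[4]='m' → 'cmwtacm'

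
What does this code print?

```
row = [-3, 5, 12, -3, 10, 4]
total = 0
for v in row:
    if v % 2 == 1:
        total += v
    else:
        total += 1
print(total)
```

v=-3: odd, total = 0+(-3) = -3
v=5: odd, total = (-3)+5 = 2
v=12: not odd, total = 2+1 = 3
v=-3: odd, total = 3+(-3) = 0
v=10: not odd, total = 0+1 = 1
v=4: not odd, total = 1+1 = 2

2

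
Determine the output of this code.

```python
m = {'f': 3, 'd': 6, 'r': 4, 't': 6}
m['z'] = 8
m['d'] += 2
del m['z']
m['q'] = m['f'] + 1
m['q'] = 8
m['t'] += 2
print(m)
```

{'f': 3, 'd': 8, 'r': 4, 't': 8, 'q': 8}

m['z'] = 8 → {'f': 3, 'd': 6, 'r': 4, 't': 6, 'z': 8}
m['d'] = 6+2 = 8 → {'f': 3, 'd': 8, 'r': 4, 't': 6, 'z': 8}
del 'z' → {'f': 3, 'd': 8, 'r': 4, 't': 6}
m['q'] = m['f']+1 = 4 → {'f': 3, 'd': 8, 'r': 4, 't': 6, 'q': 4}
m['q'] = 8 → {'f': 3, 'd': 8, 'r': 4, 't': 6, 'q': 8}
m['t'] = 6+2 = 8 → {'f': 3, 'd': 8, 'r': 4, 't': 8, 'q': 8}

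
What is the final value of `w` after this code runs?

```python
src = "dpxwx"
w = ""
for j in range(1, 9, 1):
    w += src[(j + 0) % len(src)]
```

'pxwxdpxw'

j=1: add src[1]='p' → 'p'
j=2: add src[2]='x' → 'px'
j=3: add src[3]='w' → 'pxw'
j=4: add src[4]='x' → 'pxwx'
j=5: add src[0]='d' → 'pxwxd'
j=6: add src[1]='p' → 'pxwxdp'
j=7: add src[2]='x' → 'pxwxdpx'
j=8: add src[3]='w' → 'pxwxdpxw'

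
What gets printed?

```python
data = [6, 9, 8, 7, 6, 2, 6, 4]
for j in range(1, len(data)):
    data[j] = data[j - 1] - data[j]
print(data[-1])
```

j=1: data[1] = 6-9 = -3 → [6, -3, 8, 7, 6, 2, 6, 4]
j=2: data[2] = (-3)-8 = -11 → [6, -3, -11, 7, 6, 2, 6, 4]
j=3: data[3] = (-11)-7 = -18 → [6, -3, -11, -18, 6, 2, 6, 4]
j=4: data[4] = (-18)-6 = -24 → [6, -3, -11, -18, -24, 2, 6, 4]
j=5: data[5] = (-24)-2 = -26 → [6, -3, -11, -18, -24, -26, 6, 4]
j=6: data[6] = (-26)-6 = -32 → [6, -3, -11, -18, -24, -26, -32, 4]
j=7: data[7] = (-32)-4 = -36 → [6, -3, -11, -18, -24, -26, -32, -36]

-36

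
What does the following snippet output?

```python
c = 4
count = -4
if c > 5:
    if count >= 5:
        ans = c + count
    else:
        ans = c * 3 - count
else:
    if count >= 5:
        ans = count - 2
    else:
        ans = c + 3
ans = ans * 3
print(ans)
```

c=4, count=-4
c > 5 is False; count >= 5 is False
→ ans = c + 3 = 7
ans = 7*3 = 21

21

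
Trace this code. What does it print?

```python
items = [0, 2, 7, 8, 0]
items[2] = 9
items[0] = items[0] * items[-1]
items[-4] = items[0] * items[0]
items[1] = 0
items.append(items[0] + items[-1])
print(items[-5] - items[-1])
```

items[2] = 9 → [0, 2, 9, 8, 0]
items[0] = items[0]*items[-1] = 0*0 = 0 → [0, 2, 9, 8, 0]
items[-4] = items[0]*items[0] = 0*0 = 0 → [0, 0, 9, 8, 0]
items[1] = 0 → [0, 0, 9, 8, 0]
append items[0]+items[-1] = 0+0 = 0 → [0, 0, 9, 8, 0, 0]
items[-5]-items[-1] = 0-0 = 0

0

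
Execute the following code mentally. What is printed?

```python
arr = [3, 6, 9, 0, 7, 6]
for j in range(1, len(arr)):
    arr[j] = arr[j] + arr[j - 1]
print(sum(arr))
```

104

j=1: arr[1] = 6+3 = 9 → [3, 9, 9, 0, 7, 6]
j=2: arr[2] = 9+9 = 18 → [3, 9, 18, 0, 7, 6]
j=3: arr[3] = 0+18 = 18 → [3, 9, 18, 18, 7, 6]
j=4: arr[4] = 7+18 = 25 → [3, 9, 18, 18, 25, 6]
j=5: arr[5] = 6+25 = 31 → [3, 9, 18, 18, 25, 31]
sum = 104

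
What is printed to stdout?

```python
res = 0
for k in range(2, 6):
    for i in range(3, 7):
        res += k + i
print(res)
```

128

k=2,i=3: res = 0+5 = 5
k=2,i=4: res = 5+6 = 11
k=2,i=5: res = 11+7 = 18
k=2,i=6: res = 18+8 = 26
k=3,i=3: res = 26+6 = 32
k=3,i=4: res = 32+7 = 39
k=3,i=5: res = 39+8 = 47
k=3,i=6: res = 47+9 = 56
k=4,i=3: res = 56+7 = 63
k=4,i=4: res = 63+8 = 71
k=4,i=5: res = 71+9 = 80
k=4,i=6: res = 80+10 = 90
k=5,i=3: res = 90+8 = 98
k=5,i=4: res = 98+9 = 107
k=5,i=5: res = 107+10 = 117
k=5,i=6: res = 117+11 = 128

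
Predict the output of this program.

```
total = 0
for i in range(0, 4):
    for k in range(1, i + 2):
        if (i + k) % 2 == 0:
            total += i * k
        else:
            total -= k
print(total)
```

i=0,k=1: odd sum, total = 0-1 = -1
i=1,k=1: even sum, total = (-1)+1 = 0
i=1,k=2: odd sum, total = 0-2 = -2
i=2,k=1: odd sum, total = (-2)-1 = -3
i=2,k=2: even sum, total = (-3)+4 = 1
i=2,k=3: odd sum, total = 1-3 = -2
i=3,k=1: even sum, total = (-2)+3 = 1
i=3,k=2: odd sum, total = 1-2 = -1
i=3,k=3: even sum, total = (-1)+9 = 8
i=3,k=4: odd sum, total = 8-4 = 4

4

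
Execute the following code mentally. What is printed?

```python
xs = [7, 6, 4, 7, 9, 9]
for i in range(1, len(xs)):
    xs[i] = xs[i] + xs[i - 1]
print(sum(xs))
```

i=1: xs[1] = 6+7 = 13 → [7, 13, 4, 7, 9, 9]
i=2: xs[2] = 4+13 = 17 → [7, 13, 17, 7, 9, 9]
i=3: xs[3] = 7+17 = 24 → [7, 13, 17, 24, 9, 9]
i=4: xs[4] = 9+24 = 33 → [7, 13, 17, 24, 33, 9]
i=5: xs[5] = 9+33 = 42 → [7, 13, 17, 24, 33, 42]
sum = 136

136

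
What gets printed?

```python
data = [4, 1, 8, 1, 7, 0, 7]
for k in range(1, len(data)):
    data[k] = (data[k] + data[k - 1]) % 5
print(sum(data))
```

16

k=1: data[1] = (1+4)%5 = 0 → [4, 0, 8, 1, 7, 0, 7]
k=2: data[2] = (8+0)%5 = 3 → [4, 0, 3, 1, 7, 0, 7]
k=3: data[3] = (1+3)%5 = 4 → [4, 0, 3, 4, 7, 0, 7]
k=4: data[4] = (7+4)%5 = 1 → [4, 0, 3, 4, 1, 0, 7]
k=5: data[5] = (0+1)%5 = 1 → [4, 0, 3, 4, 1, 1, 7]
k=6: data[6] = (7+1)%5 = 3 → [4, 0, 3, 4, 1, 1, 3]
sum = 16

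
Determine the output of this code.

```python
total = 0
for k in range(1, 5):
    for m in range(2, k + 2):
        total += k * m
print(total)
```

k=1,m=2: total = 0+2 = 2
k=2,m=2: total = 2+4 = 6
k=2,m=3: total = 6+6 = 12
k=3,m=2: total = 12+6 = 18
k=3,m=3: total = 18+9 = 27
k=3,m=4: total = 27+12 = 39
k=4,m=2: total = 39+8 = 47
k=4,m=3: total = 47+12 = 59
k=4,m=4: total = 59+16 = 75
k=4,m=5: total = 75+20 = 95

95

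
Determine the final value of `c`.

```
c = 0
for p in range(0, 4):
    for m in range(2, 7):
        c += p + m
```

p=0,m=2: c = 0+2 = 2
p=0,m=3: c = 2+3 = 5
p=0,m=4: c = 5+4 = 9
p=0,m=5: c = 9+5 = 14
p=0,m=6: c = 14+6 = 20
p=1,m=2: c = 20+3 = 23
p=1,m=3: c = 23+4 = 27
p=1,m=4: c = 27+5 = 32
p=1,m=5: c = 32+6 = 38
p=1,m=6: c = 38+7 = 45
p=2,m=2: c = 45+4 = 49
p=2,m=3: c = 49+5 = 54
p=2,m=4: c = 54+6 = 60
p=2,m=5: c = 60+7 = 67
p=2,m=6: c = 67+8 = 75
p=3,m=2: c = 75+5 = 80
p=3,m=3: c = 80+6 = 86
p=3,m=4: c = 86+7 = 93
p=3,m=5: c = 93+8 = 101
p=3,m=6: c = 101+9 = 110

110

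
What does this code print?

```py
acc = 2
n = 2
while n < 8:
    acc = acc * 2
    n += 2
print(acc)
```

16

n=2: acc = 2*2 = 4
n=4: acc = 4*2 = 8
n=6: acc = 8*2 = 16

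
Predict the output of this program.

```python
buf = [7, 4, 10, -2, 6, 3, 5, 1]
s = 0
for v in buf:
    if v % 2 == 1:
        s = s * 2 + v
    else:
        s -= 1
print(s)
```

v=7: odd, s = 0*2+7 = 7
v=4: not odd, s = 7-1 = 6
v=10: not odd, s = 6-1 = 5
v=-2: not odd, s = 5-1 = 4
v=6: not odd, s = 4-1 = 3
v=3: odd, s = 3*2+3 = 9
v=5: odd, s = 9*2+5 = 23
v=1: odd, s = 23*2+1 = 47

47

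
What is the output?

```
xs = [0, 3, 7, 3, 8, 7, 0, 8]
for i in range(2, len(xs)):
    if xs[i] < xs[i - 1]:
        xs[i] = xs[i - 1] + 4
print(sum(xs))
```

105

i=2: 7>=3, unchanged → [0, 3, 7, 3, 8, 7, 0, 8]
i=3: 3<7, xs[3] = 7+4 = 11 → [0, 3, 7, 11, 8, 7, 0, 8]
i=4: 8<11, xs[4] = 11+4 = 15 → [0, 3, 7, 11, 15, 7, 0, 8]
i=5: 7<15, xs[5] = 15+4 = 19 → [0, 3, 7, 11, 15, 19, 0, 8]
i=6: 0<19, xs[6] = 19+4 = 23 → [0, 3, 7, 11, 15, 19, 23, 8]
i=7: 8<23, xs[7] = 23+4 = 27 → [0, 3, 7, 11, 15, 19, 23, 27]
sum = 105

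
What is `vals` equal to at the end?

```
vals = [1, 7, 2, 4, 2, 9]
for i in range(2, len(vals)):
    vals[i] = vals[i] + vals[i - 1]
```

[1, 7, 9, 13, 15, 24]

i=2: vals[2] = 2+7 = 9 → [1, 7, 9, 4, 2, 9]
i=3: vals[3] = 4+9 = 13 → [1, 7, 9, 13, 2, 9]
i=4: vals[4] = 2+13 = 15 → [1, 7, 9, 13, 15, 9]
i=5: vals[5] = 9+15 = 24 → [1, 7, 9, 13, 15, 24]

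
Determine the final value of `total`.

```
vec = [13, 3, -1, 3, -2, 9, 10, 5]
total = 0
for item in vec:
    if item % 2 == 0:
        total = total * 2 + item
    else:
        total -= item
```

item=13: not even, total = 0-13 = -13
item=3: not even, total = (-13)-3 = -16
item=-1: not even, total = (-16)-(-1) = -15
item=3: not even, total = (-15)-3 = -18
item=-2: even, total = (-18)*2+(-2) = -38
item=9: not even, total = (-38)-9 = -47
item=10: even, total = (-47)*2+10 = -84
item=5: not even, total = (-84)-5 = -89

-89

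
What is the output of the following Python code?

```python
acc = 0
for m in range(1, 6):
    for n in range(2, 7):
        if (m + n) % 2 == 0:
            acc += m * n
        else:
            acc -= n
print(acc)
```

92

m=1,n=2: odd sum, acc = 0-2 = -2
m=1,n=3: even sum, acc = (-2)+3 = 1
m=1,n=4: odd sum, acc = 1-4 = -3
m=1,n=5: even sum, acc = (-3)+5 = 2
m=1,n=6: odd sum, acc = 2-6 = -4
m=2,n=2: even sum, acc = (-4)+4 = 0
m=2,n=3: odd sum, acc = 0-3 = -3
m=2,n=4: even sum, acc = (-3)+8 = 5
m=2,n=5: odd sum, acc = 5-5 = 0
m=2,n=6: even sum, acc = 0+12 = 12
m=3,n=2: odd sum, acc = 12-2 = 10
m=3,n=3: even sum, acc = 10+9 = 19
m=3,n=4: odd sum, acc = 19-4 = 15
m=3,n=5: even sum, acc = 15+15 = 30
m=3,n=6: odd sum, acc = 30-6 = 24
m=4,n=2: even sum, acc = 24+8 = 32
m=4,n=3: odd sum, acc = 32-3 = 29
m=4,n=4: even sum, acc = 29+16 = 45
m=4,n=5: odd sum, acc = 45-5 = 40
m=4,n=6: even sum, acc = 40+24 = 64
m=5,n=2: odd sum, acc = 64-2 = 62
m=5,n=3: even sum, acc = 62+15 = 77
m=5,n=4: odd sum, acc = 77-4 = 73
m=5,n=5: even sum, acc = 73+25 = 98
m=5,n=6: odd sum, acc = 98-6 = 92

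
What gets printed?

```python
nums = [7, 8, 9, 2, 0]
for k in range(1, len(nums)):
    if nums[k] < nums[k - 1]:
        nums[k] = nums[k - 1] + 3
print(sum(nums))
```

k=1: 8>=7, unchanged → [7, 8, 9, 2, 0]
k=2: 9>=8, unchanged → [7, 8, 9, 2, 0]
k=3: 2<9, nums[3] = 9+3 = 12 → [7, 8, 9, 12, 0]
k=4: 0<12, nums[4] = 12+3 = 15 → [7, 8, 9, 12, 15]
sum = 51

51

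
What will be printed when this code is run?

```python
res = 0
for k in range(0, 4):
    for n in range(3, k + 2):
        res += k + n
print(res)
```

k=2,n=3: res = 0+5 = 5
k=3,n=3: res = 5+6 = 11
k=3,n=4: res = 11+7 = 18

18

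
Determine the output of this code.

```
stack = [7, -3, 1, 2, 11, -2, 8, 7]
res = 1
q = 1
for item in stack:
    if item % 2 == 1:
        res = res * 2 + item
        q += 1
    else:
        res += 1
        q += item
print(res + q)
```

item=7: odd, res = 1*2+7 = 9; q=2
item=-3: odd, res = 9*2+(-3) = 15; q=3
item=1: odd, res = 15*2+1 = 31; q=4
item=2: not odd, res = 31+1 = 32; q=6
item=11: odd, res = 32*2+11 = 75; q=7
item=-2: not odd, res = 75+1 = 76; q=5
item=8: not odd, res = 76+1 = 77; q=13
item=7: odd, res = 77*2+7 = 161; q=14
res+q = 161+14 = 175

175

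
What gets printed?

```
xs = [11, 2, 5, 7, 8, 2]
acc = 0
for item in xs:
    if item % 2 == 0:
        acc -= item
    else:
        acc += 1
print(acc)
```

item=11: not even, acc = 0+1 = 1
item=2: even, acc = 1-2 = -1
item=5: not even, acc = (-1)+1 = 0
item=7: not even, acc = 0+1 = 1
item=8: even, acc = 1-8 = -7
item=2: even, acc = (-7)-2 = -9

-9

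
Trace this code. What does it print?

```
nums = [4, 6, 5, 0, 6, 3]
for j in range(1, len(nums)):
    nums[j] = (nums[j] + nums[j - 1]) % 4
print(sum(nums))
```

13

j=1: nums[1] = (6+4)%4 = 2 → [4, 2, 5, 0, 6, 3]
j=2: nums[2] = (5+2)%4 = 3 → [4, 2, 3, 0, 6, 3]
j=3: nums[3] = (0+3)%4 = 3 → [4, 2, 3, 3, 6, 3]
j=4: nums[4] = (6+3)%4 = 1 → [4, 2, 3, 3, 1, 3]
j=5: nums[5] = (3+1)%4 = 0 → [4, 2, 3, 3, 1, 0]
sum = 13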